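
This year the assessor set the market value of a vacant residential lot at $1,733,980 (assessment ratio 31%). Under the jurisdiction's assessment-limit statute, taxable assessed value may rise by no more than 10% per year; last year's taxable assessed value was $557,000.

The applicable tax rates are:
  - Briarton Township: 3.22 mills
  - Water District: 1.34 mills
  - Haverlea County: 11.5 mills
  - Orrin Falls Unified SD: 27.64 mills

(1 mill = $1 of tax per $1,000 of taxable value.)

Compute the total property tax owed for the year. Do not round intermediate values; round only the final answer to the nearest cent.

$23,490.23

Uncapped assessed value = $1,733,980 × 0.31 = $537,533.8
Cap limit = $557,000 × 1.1 = $612,700
Taxable assessed value = min($537,533.8, $612,700) = $537,533.8 (cap does not bind)
Briarton Township: $537,533.8 × 0.00322 = $1,730.858836
Water District: $537,533.8 × 0.00134 = $720.295292
Haverlea County: $537,533.8 × 0.0115 = $6,181.6387
Orrin Falls Unified SD: $537,533.8 × 0.02764 = $14,857.434232
Total = $23,490.22706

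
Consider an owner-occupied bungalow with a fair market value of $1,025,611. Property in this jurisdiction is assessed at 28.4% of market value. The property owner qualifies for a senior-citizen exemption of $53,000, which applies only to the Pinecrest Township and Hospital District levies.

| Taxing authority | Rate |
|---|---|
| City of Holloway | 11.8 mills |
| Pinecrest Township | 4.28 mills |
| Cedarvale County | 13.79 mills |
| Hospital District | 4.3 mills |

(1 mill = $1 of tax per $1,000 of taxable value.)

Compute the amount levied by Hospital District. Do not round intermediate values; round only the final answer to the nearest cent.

$1,024.58

Assessed value = $1,025,611 × 0.284 = $291,273.524
Hospital District taxable value = $291,273.524 − $53,000 = $238,273.524
Hospital District levy = $238,273.524 × 0.0043 = $1,024.5761532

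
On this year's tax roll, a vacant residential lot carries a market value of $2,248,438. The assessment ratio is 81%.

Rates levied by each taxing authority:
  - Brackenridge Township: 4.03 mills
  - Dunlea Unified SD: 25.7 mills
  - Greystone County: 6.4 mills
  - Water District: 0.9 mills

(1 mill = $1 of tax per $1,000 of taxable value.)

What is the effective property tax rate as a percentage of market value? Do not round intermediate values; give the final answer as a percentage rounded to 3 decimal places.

2.999%

Assessed value = $2,248,438 × 0.81 = $1,821,234.78
Brackenridge Township: $1,821,234.78 × 0.00403 = $7,339.5761634
Dunlea Unified SD: $1,821,234.78 × 0.0257 = $46,805.733846
Greystone County: $1,821,234.78 × 0.0064 = $11,655.902592
Water District: $1,821,234.78 × 0.0009 = $1,639.111302
Total tax = $67,440.3239034
Effective rate = $67,440.3239034 ÷ $2,248,438 = 2.999% of market value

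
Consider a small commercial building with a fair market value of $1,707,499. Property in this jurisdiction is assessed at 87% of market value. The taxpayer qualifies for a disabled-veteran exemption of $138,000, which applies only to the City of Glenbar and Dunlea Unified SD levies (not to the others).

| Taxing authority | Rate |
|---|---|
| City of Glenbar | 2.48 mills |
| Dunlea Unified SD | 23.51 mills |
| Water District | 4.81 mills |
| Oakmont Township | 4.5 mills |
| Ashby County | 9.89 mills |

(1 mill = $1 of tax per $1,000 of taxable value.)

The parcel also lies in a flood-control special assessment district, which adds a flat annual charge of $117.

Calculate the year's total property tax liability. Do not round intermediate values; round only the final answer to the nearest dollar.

$63,661

Assessed value = $1,707,499 × 0.87 = $1,485,524.13
City of Glenbar: ($1,485,524.13 − $138,000) × 0.00248 = $1,347,524.13 × 0.00248 = $3,341.8598424
Dunlea Unified SD: ($1,485,524.13 − $138,000) × 0.02351 = $1,347,524.13 × 0.02351 = $31,680.2922963
Water District: $1,485,524.13 × 0.00481 = $7,145.3710653
Oakmont Township: $1,485,524.13 × 0.0045 = $6,684.858585
Ashby County: $1,485,524.13 × 0.00989 = $14,691.8336457
Levies subtotal = $63,544.2154347
Total = $63,544.2154347 + $117 = $63,661.2154347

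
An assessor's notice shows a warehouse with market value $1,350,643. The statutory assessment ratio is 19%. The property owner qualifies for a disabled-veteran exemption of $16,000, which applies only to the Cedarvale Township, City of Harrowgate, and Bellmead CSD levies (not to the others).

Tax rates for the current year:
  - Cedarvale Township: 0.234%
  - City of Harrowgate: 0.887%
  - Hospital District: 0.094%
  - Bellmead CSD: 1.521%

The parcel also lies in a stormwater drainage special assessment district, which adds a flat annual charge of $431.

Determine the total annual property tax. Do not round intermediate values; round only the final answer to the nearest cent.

Assessed value = $1,350,643 × 0.19 = $256,622.17
Cedarvale Township: ($256,622.17 − $16,000) × 0.00234 = $240,622.17 × 0.00234 = $563.0558778
City of Harrowgate: ($256,622.17 − $16,000) × 0.00887 = $240,622.17 × 0.00887 = $2,134.3186479
Hospital District: $256,622.17 × 0.00094 = $241.2248398
Bellmead CSD: ($256,622.17 − $16,000) × 0.01521 = $240,622.17 × 0.01521 = $3,659.8632057
Levies subtotal = $6,598.4625712
Total = $6,598.4625712 + $431 = $7,029.4625712

$7,029.46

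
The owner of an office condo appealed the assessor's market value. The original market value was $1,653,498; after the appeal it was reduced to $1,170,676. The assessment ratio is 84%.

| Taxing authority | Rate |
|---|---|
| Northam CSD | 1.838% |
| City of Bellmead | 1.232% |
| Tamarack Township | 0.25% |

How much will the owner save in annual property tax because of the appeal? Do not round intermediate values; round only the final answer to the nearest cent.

$13,464.94

Old assessed value = $1,653,498 × 0.84 = $1,388,938.32
New assessed value = $1,170,676 × 0.84 = $983,367.84
Combined rate = 0.01838 + 0.01232 + 0.0025 = 0.0332
Old tax = $1,388,938.32 × 0.0332 = $46,112.752224
New tax = $983,367.84 × 0.0332 = $32,647.812288
Reduction = $46,112.752224 − $32,647.812288 = $13,464.939936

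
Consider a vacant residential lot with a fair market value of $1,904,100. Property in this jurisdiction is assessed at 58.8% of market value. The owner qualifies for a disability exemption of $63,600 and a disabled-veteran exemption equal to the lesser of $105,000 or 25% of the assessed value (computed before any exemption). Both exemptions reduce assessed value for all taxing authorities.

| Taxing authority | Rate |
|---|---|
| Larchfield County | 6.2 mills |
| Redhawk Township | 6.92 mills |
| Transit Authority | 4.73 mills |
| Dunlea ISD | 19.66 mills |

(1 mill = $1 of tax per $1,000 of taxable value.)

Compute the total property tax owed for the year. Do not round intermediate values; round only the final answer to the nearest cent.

Assessed value = $1,904,100 × 0.588 = $1,119,610.8
Disabled-veteran exemption = min($105,000, 25% × $1,119,610.8) = min($105,000, $279,902.7) = $105,000 (dollar cap binds)
Taxable value = $1,119,610.8 − $63,600 − $105,000 = $951,010.8
Larchfield County: $951,010.8 × 0.0062 = $5,896.26696
Redhawk Township: $951,010.8 × 0.00692 = $6,580.994736
Transit Authority: $951,010.8 × 0.00473 = $4,498.281084
Dunlea ISD: $951,010.8 × 0.01966 = $18,696.872328
Total = $35,672.415108

$35,672.42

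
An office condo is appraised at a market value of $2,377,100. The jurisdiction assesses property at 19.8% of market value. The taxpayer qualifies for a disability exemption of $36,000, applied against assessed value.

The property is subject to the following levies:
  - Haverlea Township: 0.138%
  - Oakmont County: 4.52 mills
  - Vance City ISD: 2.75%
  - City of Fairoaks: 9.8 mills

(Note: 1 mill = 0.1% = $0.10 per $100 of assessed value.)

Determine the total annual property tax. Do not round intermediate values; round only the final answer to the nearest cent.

$18,777.56

Assessed value = $2,377,100 × 0.198 = $470,665.8
Taxable value = $470,665.8 − $36,000 = $434,665.8
Haverlea Township: $434,665.8 × 0.00138 = $599.838804
Oakmont County: $434,665.8 × 0.00452 = $1,964.689416
Vance City ISD: $434,665.8 × 0.0275 = $11,953.3095
City of Fairoaks: $434,665.8 × 0.0098 = $4,259.72484
Total = $18,777.56256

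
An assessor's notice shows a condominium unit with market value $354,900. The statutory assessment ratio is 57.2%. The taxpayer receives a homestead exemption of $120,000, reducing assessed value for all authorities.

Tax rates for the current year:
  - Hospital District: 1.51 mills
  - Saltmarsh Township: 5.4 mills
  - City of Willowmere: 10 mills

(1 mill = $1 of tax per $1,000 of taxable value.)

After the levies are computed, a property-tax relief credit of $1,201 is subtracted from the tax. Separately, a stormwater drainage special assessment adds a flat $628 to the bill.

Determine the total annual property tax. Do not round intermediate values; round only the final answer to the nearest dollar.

$831

Assessed value = $354,900 × 0.572 = $203,002.8
Taxable value = $203,002.8 − $120,000 = $83,002.8
Hospital District: $83,002.8 × 0.00151 = $125.334228
Saltmarsh Township: $83,002.8 × 0.0054 = $448.21512
City of Willowmere: $83,002.8 × 0.01 = $830.028
Levies subtotal = $1,403.577348
After credit = $1,403.577348 − $1,201 = $202.577348
Total = $202.577348 + $628 = $830.577348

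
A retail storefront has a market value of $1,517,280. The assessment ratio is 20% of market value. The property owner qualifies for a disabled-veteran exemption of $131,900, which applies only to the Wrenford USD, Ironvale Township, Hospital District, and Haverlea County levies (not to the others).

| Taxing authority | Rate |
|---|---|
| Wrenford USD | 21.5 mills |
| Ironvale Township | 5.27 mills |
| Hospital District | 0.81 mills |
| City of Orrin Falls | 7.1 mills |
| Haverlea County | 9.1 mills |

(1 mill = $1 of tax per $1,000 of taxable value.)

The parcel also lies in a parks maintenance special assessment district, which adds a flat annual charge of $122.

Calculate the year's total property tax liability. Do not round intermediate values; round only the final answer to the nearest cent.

Assessed value = $1,517,280 × 0.2 = $303,456
Wrenford USD: ($303,456 − $131,900) × 0.0215 = $171,556 × 0.0215 = $3,688.454
Ironvale Township: ($303,456 − $131,900) × 0.00527 = $171,556 × 0.00527 = $904.10012
Hospital District: ($303,456 − $131,900) × 0.00081 = $171,556 × 0.00081 = $138.96036
City of Orrin Falls: $303,456 × 0.0071 = $2,154.5376
Haverlea County: ($303,456 − $131,900) × 0.0091 = $171,556 × 0.0091 = $1,561.1596
Levies subtotal = $8,447.21168
Total = $8,447.21168 + $122 = $8,569.21168

$8,569.21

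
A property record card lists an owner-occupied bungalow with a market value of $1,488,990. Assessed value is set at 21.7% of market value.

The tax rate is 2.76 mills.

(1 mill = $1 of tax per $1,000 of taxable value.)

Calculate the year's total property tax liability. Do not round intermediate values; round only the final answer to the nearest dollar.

Assessed value = $1,488,990 × 0.217 = $323,110.83
Tax = $323,110.83 × 0.00276 = $891.7858908

$892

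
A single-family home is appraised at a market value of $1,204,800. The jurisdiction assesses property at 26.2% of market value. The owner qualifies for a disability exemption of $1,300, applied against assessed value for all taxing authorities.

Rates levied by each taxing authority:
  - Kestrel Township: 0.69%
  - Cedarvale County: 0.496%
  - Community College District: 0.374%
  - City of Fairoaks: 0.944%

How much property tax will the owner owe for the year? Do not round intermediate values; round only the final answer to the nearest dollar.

Assessed value = $1,204,800 × 0.262 = $315,657.6
Taxable value = $315,657.6 − $1,300 = $314,357.6
Kestrel Township: $314,357.6 × 0.0069 = $2,169.06744
Cedarvale County: $314,357.6 × 0.00496 = $1,559.213696
Community College District: $314,357.6 × 0.00374 = $1,175.697424
City of Fairoaks: $314,357.6 × 0.00944 = $2,967.535744
Total = $2,169.06744 + $1,559.213696 + $1,175.697424 + $2,967.535744 = $7,871.514304

$7,872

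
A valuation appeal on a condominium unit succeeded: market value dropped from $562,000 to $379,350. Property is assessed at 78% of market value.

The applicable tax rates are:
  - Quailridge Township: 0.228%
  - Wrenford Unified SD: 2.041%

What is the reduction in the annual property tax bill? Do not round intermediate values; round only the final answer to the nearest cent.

Old assessed value = $562,000 × 0.78 = $438,360
New assessed value = $379,350 × 0.78 = $295,893
Combined rate = 0.00228 + 0.02041 = 0.02269
Old tax = $438,360 × 0.02269 = $9,946.3884
New tax = $295,893 × 0.02269 = $6,713.81217
Reduction = $9,946.3884 − $6,713.81217 = $3,232.57623

$3,232.58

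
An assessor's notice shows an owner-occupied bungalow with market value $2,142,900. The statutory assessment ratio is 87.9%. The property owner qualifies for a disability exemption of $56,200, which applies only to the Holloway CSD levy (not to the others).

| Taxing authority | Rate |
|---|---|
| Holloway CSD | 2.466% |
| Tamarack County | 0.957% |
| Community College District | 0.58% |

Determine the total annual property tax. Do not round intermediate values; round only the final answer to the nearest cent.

Assessed value = $2,142,900 × 0.879 = $1,883,609.1
Holloway CSD: ($1,883,609.1 − $56,200) × 0.02466 = $1,827,409.1 × 0.02466 = $45,063.908406
Tamarack County: $1,883,609.1 × 0.00957 = $18,026.139087
Community College District: $1,883,609.1 × 0.0058 = $10,924.93278
Total = $74,014.980273

$74,014.98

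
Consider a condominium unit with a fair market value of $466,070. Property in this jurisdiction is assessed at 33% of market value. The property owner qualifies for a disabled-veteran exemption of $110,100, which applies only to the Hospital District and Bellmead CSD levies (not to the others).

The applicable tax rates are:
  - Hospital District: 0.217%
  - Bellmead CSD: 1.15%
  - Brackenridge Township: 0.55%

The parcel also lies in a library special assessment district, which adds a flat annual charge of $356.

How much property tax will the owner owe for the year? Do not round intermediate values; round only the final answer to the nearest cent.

$1,799.34

Assessed value = $466,070 × 0.33 = $153,803.1
Hospital District: ($153,803.1 − $110,100) × 0.00217 = $43,703.1 × 0.00217 = $94.835727
Bellmead CSD: ($153,803.1 − $110,100) × 0.0115 = $43,703.1 × 0.0115 = $502.58565
Brackenridge Township: $153,803.1 × 0.0055 = $845.91705
Levies subtotal = $1,443.338427
Total = $1,443.338427 + $356 = $1,799.338427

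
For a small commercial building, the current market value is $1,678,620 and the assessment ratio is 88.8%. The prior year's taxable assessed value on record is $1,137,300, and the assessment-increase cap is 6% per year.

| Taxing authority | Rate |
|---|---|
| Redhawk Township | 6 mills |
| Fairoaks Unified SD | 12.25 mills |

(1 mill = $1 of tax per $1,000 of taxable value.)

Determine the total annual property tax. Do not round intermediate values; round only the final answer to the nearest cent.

$22,001.07

Uncapped assessed value = $1,678,620 × 0.888 = $1,490,614.56
Cap limit = $1,137,300 × 1.06 = $1,205,538
Taxable assessed value = min($1,490,614.56, $1,205,538) = $1,205,538 (cap binds)
Redhawk Township: $1,205,538 × 0.006 = $7,233.228
Fairoaks Unified SD: $1,205,538 × 0.01225 = $14,767.8405
Total = $22,001.0685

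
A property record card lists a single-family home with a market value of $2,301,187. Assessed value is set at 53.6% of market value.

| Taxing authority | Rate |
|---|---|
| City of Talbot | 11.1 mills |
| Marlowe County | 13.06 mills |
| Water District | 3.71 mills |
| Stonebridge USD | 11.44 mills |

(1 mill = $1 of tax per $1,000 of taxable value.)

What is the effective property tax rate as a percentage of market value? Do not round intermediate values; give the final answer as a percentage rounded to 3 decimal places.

Assessed value = $2,301,187 × 0.536 = $1,233,436.232
City of Talbot: $1,233,436.232 × 0.0111 = $13,691.1421752
Marlowe County: $1,233,436.232 × 0.01306 = $16,108.67718992
Water District: $1,233,436.232 × 0.00371 = $4,576.04842072
Stonebridge USD: $1,233,436.232 × 0.01144 = $14,110.51049408
Total tax = $48,486.37827992
Effective rate = $48,486.37827992 ÷ $2,301,187 = 2.107% of market value

2.107%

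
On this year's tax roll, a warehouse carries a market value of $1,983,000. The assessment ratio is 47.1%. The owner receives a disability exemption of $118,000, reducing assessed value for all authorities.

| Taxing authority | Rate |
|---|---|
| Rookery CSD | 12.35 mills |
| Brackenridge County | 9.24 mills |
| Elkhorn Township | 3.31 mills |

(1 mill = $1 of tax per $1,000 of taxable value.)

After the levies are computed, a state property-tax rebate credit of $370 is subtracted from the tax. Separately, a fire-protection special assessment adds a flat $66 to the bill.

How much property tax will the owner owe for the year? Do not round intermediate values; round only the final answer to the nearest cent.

Assessed value = $1,983,000 × 0.471 = $933,993
Taxable value = $933,993 − $118,000 = $815,993
Rookery CSD: $815,993 × 0.01235 = $10,077.51355
Brackenridge County: $815,993 × 0.00924 = $7,539.77532
Elkhorn Township: $815,993 × 0.00331 = $2,700.93683
Levies subtotal = $20,318.2257
After credit = $20,318.2257 − $370 = $19,948.2257
Total = $19,948.2257 + $66 = $20,014.2257

$20,014.23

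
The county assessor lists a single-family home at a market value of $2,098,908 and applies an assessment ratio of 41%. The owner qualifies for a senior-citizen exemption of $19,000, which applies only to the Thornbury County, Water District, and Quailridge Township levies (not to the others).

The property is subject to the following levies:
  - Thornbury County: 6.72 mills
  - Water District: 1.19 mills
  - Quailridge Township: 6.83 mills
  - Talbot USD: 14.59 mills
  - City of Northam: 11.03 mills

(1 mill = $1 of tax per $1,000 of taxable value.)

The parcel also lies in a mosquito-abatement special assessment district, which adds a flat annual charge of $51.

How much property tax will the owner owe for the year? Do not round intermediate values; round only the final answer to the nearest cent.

Assessed value = $2,098,908 × 0.41 = $860,552.28
Thornbury County: ($860,552.28 − $19,000) × 0.00672 = $841,552.28 × 0.00672 = $5,655.2313216
Water District: ($860,552.28 − $19,000) × 0.00119 = $841,552.28 × 0.00119 = $1,001.4472132
Quailridge Township: ($860,552.28 − $19,000) × 0.00683 = $841,552.28 × 0.00683 = $5,747.8020724
Talbot USD: $860,552.28 × 0.01459 = $12,555.4577652
City of Northam: $860,552.28 × 0.01103 = $9,491.8916484
Levies subtotal = $34,451.8300208
Total = $34,451.8300208 + $51 = $34,502.8300208

$34,502.83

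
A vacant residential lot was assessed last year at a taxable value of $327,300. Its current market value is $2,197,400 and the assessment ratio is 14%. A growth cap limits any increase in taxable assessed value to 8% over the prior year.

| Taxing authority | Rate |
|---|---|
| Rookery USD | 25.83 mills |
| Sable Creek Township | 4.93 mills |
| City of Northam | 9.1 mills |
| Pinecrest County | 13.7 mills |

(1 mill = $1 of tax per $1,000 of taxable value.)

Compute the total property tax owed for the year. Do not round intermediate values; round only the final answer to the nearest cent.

$16,476.98

Uncapped assessed value = $2,197,400 × 0.14 = $307,636
Cap limit = $327,300 × 1.08 = $353,484
Taxable assessed value = min($307,636, $353,484) = $307,636 (cap does not bind)
Rookery USD: $307,636 × 0.02583 = $7,946.23788
Sable Creek Township: $307,636 × 0.00493 = $1,516.64548
City of Northam: $307,636 × 0.0091 = $2,799.4876
Pinecrest County: $307,636 × 0.0137 = $4,214.6132
Total = $16,476.98416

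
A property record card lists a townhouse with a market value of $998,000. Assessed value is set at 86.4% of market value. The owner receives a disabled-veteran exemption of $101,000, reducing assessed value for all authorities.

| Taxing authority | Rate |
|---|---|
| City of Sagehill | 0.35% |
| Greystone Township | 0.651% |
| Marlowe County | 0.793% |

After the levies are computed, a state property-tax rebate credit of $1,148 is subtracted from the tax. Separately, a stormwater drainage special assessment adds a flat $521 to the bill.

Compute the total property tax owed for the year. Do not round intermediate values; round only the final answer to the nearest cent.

Assessed value = $998,000 × 0.864 = $862,272
Taxable value = $862,272 − $101,000 = $761,272
City of Sagehill: $761,272 × 0.0035 = $2,664.452
Greystone Township: $761,272 × 0.00651 = $4,955.88072
Marlowe County: $761,272 × 0.00793 = $6,036.88696
Levies subtotal = $13,657.21968
After credit = $13,657.21968 − $1,148 = $12,509.21968
Total = $12,509.21968 + $521 = $13,030.21968

$13,030.22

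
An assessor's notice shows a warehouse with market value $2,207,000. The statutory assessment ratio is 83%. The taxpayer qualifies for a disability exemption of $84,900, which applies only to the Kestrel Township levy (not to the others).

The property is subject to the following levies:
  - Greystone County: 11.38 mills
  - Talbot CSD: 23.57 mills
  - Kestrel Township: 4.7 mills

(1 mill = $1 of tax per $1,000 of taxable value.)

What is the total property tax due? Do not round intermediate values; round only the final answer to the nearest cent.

$72,232.24

Assessed value = $2,207,000 × 0.83 = $1,831,810
Greystone County: $1,831,810 × 0.01138 = $20,845.9978
Talbot CSD: $1,831,810 × 0.02357 = $43,175.7617
Kestrel Township: ($1,831,810 − $84,900) × 0.0047 = $1,746,910 × 0.0047 = $8,210.477
Total = $72,232.2365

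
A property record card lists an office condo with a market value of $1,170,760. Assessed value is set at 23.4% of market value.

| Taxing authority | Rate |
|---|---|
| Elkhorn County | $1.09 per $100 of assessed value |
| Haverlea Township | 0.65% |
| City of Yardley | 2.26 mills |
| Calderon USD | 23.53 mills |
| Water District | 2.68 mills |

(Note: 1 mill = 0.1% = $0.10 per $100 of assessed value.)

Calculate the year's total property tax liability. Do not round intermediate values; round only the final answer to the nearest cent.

$12,566.45

Assessed value = $1,170,760 × 0.234 = $273,957.84
Elkhorn County: $273,957.84 × 0.0109 = $2,986.140456
Haverlea Township: $273,957.84 × 0.0065 = $1,780.72596
City of Yardley: $273,957.84 × 0.00226 = $619.1447184
Calderon USD: $273,957.84 × 0.02353 = $6,446.2279752
Water District: $273,957.84 × 0.00268 = $734.2070112
Total = $12,566.4461208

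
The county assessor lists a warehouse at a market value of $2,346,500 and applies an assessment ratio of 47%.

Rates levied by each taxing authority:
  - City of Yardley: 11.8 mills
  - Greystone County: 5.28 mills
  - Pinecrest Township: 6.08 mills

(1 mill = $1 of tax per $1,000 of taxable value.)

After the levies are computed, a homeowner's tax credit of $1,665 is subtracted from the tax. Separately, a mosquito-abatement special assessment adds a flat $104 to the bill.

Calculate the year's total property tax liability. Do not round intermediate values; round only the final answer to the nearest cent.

Assessed value = $2,346,500 × 0.47 = $1,102,855
City of Yardley: $1,102,855 × 0.0118 = $13,013.689
Greystone County: $1,102,855 × 0.00528 = $5,823.0744
Pinecrest Township: $1,102,855 × 0.00608 = $6,705.3584
Levies subtotal = $25,542.1218
After credit = $25,542.1218 − $1,665 = $23,877.1218
Total = $23,877.1218 + $104 = $23,981.1218

$23,981.12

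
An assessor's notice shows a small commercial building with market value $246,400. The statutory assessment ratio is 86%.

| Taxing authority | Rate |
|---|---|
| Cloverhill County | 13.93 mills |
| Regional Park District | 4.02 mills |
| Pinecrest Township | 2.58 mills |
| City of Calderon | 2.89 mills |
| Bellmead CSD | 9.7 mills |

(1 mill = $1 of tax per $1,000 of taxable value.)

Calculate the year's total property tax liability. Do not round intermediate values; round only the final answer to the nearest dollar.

Assessed value = $246,400 × 0.86 = $211,904
Cloverhill County: $211,904 × 0.01393 = $2,951.82272
Regional Park District: $211,904 × 0.00402 = $851.85408
Pinecrest Township: $211,904 × 0.00258 = $546.71232
City of Calderon: $211,904 × 0.00289 = $612.40256
Bellmead CSD: $211,904 × 0.0097 = $2,055.4688
Total = $2,951.82272 + $851.85408 + $546.71232 + $612.40256 + $2,055.4688 = $7,018.26048

$7,018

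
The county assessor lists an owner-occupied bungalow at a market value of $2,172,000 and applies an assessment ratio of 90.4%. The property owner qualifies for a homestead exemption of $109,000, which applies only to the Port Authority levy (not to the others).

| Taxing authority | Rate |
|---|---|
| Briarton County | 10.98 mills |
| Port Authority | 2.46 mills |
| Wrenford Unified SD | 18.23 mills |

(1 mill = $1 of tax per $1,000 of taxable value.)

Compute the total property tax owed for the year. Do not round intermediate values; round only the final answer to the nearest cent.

$61,915.52

Assessed value = $2,172,000 × 0.904 = $1,963,488
Briarton County: $1,963,488 × 0.01098 = $21,559.09824
Port Authority: ($1,963,488 − $109,000) × 0.00246 = $1,854,488 × 0.00246 = $4,562.04048
Wrenford Unified SD: $1,963,488 × 0.01823 = $35,794.38624
Total = $61,915.52496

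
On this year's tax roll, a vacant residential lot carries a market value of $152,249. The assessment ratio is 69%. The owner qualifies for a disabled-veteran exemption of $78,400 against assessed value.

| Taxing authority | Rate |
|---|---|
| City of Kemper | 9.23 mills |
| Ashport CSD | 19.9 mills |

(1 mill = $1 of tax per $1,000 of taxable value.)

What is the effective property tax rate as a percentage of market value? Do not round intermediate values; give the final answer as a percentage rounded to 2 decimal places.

0.51%

Assessed value = $152,249 × 0.69 = $105,051.81
Taxable value = $105,051.81 − $78,400 = $26,651.81
City of Kemper: $26,651.81 × 0.00923 = $245.9962063
Ashport CSD: $26,651.81 × 0.0199 = $530.371019
Total tax = $776.3672253
Effective rate = $776.3672253 ÷ $152,249 = 0.51% of market value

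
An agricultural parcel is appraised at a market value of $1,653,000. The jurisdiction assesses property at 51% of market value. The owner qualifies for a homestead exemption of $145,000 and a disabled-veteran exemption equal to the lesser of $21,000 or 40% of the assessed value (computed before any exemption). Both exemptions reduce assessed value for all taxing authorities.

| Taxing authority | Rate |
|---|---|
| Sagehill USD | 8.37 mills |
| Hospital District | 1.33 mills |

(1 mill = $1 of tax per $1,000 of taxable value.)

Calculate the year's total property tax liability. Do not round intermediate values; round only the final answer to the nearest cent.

$6,567.19

Assessed value = $1,653,000 × 0.51 = $843,030
Disabled-veteran exemption = min($21,000, 40% × $843,030) = min($21,000, $337,212) = $21,000 (dollar cap binds)
Taxable value = $843,030 − $145,000 − $21,000 = $677,030
Sagehill USD: $677,030 × 0.00837 = $5,666.7411
Hospital District: $677,030 × 0.00133 = $900.4499
Total = $6,567.191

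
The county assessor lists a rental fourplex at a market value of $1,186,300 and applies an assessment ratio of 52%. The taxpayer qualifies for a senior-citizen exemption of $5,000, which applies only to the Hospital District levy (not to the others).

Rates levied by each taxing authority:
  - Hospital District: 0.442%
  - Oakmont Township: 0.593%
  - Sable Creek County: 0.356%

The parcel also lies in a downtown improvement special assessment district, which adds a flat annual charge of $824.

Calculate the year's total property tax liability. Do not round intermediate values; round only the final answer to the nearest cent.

$9,382.65

Assessed value = $1,186,300 × 0.52 = $616,876
Hospital District: ($616,876 − $5,000) × 0.00442 = $611,876 × 0.00442 = $2,704.49192
Oakmont Township: $616,876 × 0.00593 = $3,658.07468
Sable Creek County: $616,876 × 0.00356 = $2,196.07856
Levies subtotal = $8,558.64516
Total = $8,558.64516 + $824 = $9,382.64516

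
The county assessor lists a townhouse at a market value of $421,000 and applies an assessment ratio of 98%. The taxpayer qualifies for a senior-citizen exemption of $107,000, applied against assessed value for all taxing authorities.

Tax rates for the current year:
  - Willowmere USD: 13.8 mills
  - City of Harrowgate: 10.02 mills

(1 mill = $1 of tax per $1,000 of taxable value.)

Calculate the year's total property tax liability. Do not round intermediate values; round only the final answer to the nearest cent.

Assessed value = $421,000 × 0.98 = $412,580
Taxable value = $412,580 − $107,000 = $305,580
Willowmere USD: $305,580 × 0.0138 = $4,217.004
City of Harrowgate: $305,580 × 0.01002 = $3,061.9116
Total = $4,217.004 + $3,061.9116 = $7,278.9156

$7,278.92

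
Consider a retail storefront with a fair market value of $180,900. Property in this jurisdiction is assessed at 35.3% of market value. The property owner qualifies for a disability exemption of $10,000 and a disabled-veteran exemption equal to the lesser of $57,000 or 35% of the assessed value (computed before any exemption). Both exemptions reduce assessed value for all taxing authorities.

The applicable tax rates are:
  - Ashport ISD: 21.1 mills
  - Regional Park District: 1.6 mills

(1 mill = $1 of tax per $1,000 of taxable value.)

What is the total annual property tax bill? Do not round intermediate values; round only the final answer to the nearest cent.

Assessed value = $180,900 × 0.353 = $63,857.7
Disabled-veteran exemption = min($57,000, 35% × $63,857.7) = min($57,000, $22,350.195) = $22,350.195 (percentage binds)
Taxable value = $63,857.7 − $10,000 − $22,350.195 = $31,507.505
Ashport ISD: $31,507.505 × 0.0211 = $664.8083555
Regional Park District: $31,507.505 × 0.0016 = $50.412008
Total = $715.2203635

$715.22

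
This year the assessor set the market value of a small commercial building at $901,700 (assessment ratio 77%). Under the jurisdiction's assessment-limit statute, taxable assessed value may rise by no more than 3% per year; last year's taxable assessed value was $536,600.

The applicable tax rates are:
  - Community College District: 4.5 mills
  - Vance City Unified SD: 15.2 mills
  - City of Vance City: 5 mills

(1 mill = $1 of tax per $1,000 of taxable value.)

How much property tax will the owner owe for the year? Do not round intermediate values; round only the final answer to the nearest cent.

$13,651.64

Uncapped assessed value = $901,700 × 0.77 = $694,309
Cap limit = $536,600 × 1.03 = $552,698
Taxable assessed value = min($694,309, $552,698) = $552,698 (cap binds)
Community College District: $552,698 × 0.0045 = $2,487.141
Vance City Unified SD: $552,698 × 0.0152 = $8,401.0096
City of Vance City: $552,698 × 0.005 = $2,763.49
Total = $13,651.6406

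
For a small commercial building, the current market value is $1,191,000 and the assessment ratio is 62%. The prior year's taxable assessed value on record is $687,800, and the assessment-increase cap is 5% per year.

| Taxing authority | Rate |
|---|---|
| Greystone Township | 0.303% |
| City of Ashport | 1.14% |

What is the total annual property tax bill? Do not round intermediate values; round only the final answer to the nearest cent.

Uncapped assessed value = $1,191,000 × 0.62 = $738,420
Cap limit = $687,800 × 1.05 = $722,190
Taxable assessed value = min($738,420, $722,190) = $722,190 (cap binds)
Greystone Township: $722,190 × 0.00303 = $2,188.2357
City of Ashport: $722,190 × 0.0114 = $8,232.966
Total = $10,421.2017

$10,421.20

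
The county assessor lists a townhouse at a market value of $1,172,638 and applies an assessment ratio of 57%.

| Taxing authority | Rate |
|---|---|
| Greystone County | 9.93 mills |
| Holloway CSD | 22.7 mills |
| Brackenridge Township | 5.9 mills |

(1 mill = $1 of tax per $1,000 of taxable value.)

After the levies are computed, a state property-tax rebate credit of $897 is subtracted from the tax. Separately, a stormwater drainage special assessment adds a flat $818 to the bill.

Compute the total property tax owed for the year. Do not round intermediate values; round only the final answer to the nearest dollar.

Assessed value = $1,172,638 × 0.57 = $668,403.66
Greystone County: $668,403.66 × 0.00993 = $6,637.2483438
Holloway CSD: $668,403.66 × 0.0227 = $15,172.763082
Brackenridge Township: $668,403.66 × 0.0059 = $3,943.581594
Levies subtotal = $25,753.5930198
After credit = $25,753.5930198 − $897 = $24,856.5930198
Total = $24,856.5930198 + $818 = $25,674.5930198

$25,675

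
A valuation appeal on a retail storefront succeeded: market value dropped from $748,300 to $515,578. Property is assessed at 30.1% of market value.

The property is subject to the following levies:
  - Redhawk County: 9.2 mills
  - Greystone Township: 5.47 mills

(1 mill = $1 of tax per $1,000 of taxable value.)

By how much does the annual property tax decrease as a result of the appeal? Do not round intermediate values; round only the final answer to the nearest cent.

Old assessed value = $748,300 × 0.301 = $225,238.3
New assessed value = $515,578 × 0.301 = $155,188.978
Combined rate = 0.0092 + 0.00547 = 0.01467
Old tax = $225,238.3 × 0.01467 = $3,304.245861
New tax = $155,188.978 × 0.01467 = $2,276.62230726
Reduction = $3,304.245861 − $2,276.62230726 = $1,027.62355374

$1,027.62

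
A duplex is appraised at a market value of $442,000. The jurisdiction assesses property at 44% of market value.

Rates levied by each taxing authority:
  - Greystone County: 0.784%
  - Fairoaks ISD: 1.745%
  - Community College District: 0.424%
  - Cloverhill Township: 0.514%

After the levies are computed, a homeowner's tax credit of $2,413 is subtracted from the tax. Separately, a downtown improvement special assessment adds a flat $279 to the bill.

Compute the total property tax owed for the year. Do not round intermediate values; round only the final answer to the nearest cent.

Assessed value = $442,000 × 0.44 = $194,480
Greystone County: $194,480 × 0.00784 = $1,524.7232
Fairoaks ISD: $194,480 × 0.01745 = $3,393.676
Community College District: $194,480 × 0.00424 = $824.5952
Cloverhill Township: $194,480 × 0.00514 = $999.6272
Levies subtotal = $6,742.6216
After credit = $6,742.6216 − $2,413 = $4,329.6216
Total = $4,329.6216 + $279 = $4,608.6216

$4,608.62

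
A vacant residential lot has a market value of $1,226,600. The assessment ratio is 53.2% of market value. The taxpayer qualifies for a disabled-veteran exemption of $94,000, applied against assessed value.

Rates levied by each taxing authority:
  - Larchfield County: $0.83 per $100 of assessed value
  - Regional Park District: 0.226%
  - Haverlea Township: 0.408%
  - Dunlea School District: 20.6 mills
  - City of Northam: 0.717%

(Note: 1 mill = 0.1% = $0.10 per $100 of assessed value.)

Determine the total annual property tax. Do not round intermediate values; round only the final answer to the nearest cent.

Assessed value = $1,226,600 × 0.532 = $652,551.2
Taxable value = $652,551.2 − $94,000 = $558,551.2
Larchfield County: $558,551.2 × 0.0083 = $4,635.97496
Regional Park District: $558,551.2 × 0.00226 = $1,262.325712
Haverlea Township: $558,551.2 × 0.00408 = $2,278.888896
Dunlea School District: $558,551.2 × 0.0206 = $11,506.15472
City of Northam: $558,551.2 × 0.00717 = $4,004.812104
Total = $23,688.156392

$23,688.16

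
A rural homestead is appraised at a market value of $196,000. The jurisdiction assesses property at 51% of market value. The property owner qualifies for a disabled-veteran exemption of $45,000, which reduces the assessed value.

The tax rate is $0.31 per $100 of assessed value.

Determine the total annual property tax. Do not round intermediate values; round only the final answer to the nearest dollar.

Assessed value = $196,000 × 0.51 = $99,960
Taxable value = $99,960 − $45,000 = $54,960
Tax = $54,960 × 0.0031 = $170.376

$170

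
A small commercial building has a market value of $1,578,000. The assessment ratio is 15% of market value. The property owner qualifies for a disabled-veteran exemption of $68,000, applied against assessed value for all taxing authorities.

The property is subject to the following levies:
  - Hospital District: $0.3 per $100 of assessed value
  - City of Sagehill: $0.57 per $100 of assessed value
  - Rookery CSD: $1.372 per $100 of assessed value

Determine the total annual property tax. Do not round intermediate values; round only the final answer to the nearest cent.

Assessed value = $1,578,000 × 0.15 = $236,700
Taxable value = $236,700 − $68,000 = $168,700
Hospital District: $168,700 × 0.003 = $506.1
City of Sagehill: $168,700 × 0.0057 = $961.59
Rookery CSD: $168,700 × 0.01372 = $2,314.564
Total = $506.1 + $961.59 + $2,314.564 = $3,782.254

$3,782.25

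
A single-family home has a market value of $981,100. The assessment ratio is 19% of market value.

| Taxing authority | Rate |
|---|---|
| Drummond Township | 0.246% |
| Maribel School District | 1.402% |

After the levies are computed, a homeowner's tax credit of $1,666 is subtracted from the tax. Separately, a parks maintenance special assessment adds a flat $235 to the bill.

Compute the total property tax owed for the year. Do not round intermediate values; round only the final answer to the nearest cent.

Assessed value = $981,100 × 0.19 = $186,409
Drummond Township: $186,409 × 0.00246 = $458.56614
Maribel School District: $186,409 × 0.01402 = $2,613.45418
Levies subtotal = $3,072.02032
After credit = $3,072.02032 − $1,666 = $1,406.02032
Total = $1,406.02032 + $235 = $1,641.02032

$1,641.02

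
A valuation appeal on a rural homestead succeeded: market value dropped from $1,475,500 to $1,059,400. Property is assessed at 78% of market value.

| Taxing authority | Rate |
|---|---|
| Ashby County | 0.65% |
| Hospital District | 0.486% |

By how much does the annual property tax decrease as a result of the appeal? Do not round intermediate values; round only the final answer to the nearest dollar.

$3,687

Old assessed value = $1,475,500 × 0.78 = $1,150,890
New assessed value = $1,059,400 × 0.78 = $826,332
Combined rate = 0.0065 + 0.00486 = 0.01136
Old tax = $1,150,890 × 0.01136 = $13,074.1104
New tax = $826,332 × 0.01136 = $9,387.13152
Reduction = $13,074.1104 − $9,387.13152 = $3,686.97888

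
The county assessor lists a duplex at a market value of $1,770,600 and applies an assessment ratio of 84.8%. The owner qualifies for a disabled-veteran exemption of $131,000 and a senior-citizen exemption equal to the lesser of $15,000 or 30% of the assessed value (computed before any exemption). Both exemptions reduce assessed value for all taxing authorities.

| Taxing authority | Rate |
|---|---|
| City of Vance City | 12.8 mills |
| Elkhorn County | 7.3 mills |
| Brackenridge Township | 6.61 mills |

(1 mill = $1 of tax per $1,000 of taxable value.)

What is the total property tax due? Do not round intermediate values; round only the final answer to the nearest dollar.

Assessed value = $1,770,600 × 0.848 = $1,501,468.8
Senior-citizen exemption = min($15,000, 30% × $1,501,468.8) = min($15,000, $450,440.64) = $15,000 (dollar cap binds)
Taxable value = $1,501,468.8 − $131,000 − $15,000 = $1,355,468.8
City of Vance City: $1,355,468.8 × 0.0128 = $17,350.00064
Elkhorn County: $1,355,468.8 × 0.0073 = $9,894.92224
Brackenridge Township: $1,355,468.8 × 0.00661 = $8,959.648768
Total = $36,204.571648

$36,205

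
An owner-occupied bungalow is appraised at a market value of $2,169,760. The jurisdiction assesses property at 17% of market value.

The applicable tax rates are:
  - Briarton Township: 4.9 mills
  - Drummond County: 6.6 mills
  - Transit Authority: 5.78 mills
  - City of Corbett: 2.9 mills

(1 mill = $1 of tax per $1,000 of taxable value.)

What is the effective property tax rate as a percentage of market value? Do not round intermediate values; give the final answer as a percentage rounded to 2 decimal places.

Assessed value = $2,169,760 × 0.17 = $368,859.2
Briarton Township: $368,859.2 × 0.0049 = $1,807.41008
Drummond County: $368,859.2 × 0.0066 = $2,434.47072
Transit Authority: $368,859.2 × 0.00578 = $2,132.006176
City of Corbett: $368,859.2 × 0.0029 = $1,069.69168
Total tax = $7,443.578656
Effective rate = $7,443.578656 ÷ $2,169,760 = 0.34% of market value

0.34%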